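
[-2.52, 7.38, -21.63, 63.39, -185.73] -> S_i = -2.52*(-2.93)^i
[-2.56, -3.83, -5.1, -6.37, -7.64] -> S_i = -2.56 + -1.27*i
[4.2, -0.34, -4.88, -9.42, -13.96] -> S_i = 4.20 + -4.54*i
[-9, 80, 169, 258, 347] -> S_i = -9 + 89*i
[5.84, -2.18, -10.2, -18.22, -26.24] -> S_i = 5.84 + -8.02*i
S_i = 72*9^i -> [72, 648, 5832, 52488, 472392]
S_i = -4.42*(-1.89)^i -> [-4.42, 8.35, -15.79, 29.84, -56.4]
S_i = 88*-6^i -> [88, -528, 3168, -19008, 114048]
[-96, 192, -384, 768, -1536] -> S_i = -96*-2^i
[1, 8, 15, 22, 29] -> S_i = 1 + 7*i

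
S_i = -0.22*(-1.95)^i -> [-0.22, 0.43, -0.84, 1.63, -3.18]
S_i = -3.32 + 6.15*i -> [-3.32, 2.83, 8.98, 15.13, 21.28]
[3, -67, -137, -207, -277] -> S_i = 3 + -70*i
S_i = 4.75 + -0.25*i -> [4.75, 4.5, 4.25, 4.0, 3.75]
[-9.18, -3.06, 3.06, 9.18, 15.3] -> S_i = -9.18 + 6.12*i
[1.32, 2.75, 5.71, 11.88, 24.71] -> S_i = 1.32*2.08^i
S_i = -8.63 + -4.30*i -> [-8.63, -12.93, -17.23, -21.53, -25.83]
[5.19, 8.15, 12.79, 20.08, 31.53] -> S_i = 5.19*1.57^i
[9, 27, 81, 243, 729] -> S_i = 9*3^i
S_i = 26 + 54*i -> [26, 80, 134, 188, 242]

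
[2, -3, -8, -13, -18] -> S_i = 2 + -5*i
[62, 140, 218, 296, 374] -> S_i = 62 + 78*i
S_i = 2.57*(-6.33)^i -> [2.57, -16.27, 102.98, -651.84, 4126.18]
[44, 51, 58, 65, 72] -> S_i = 44 + 7*i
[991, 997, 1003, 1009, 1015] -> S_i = 991 + 6*i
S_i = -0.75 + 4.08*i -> [-0.75, 3.33, 7.41, 11.49, 15.57]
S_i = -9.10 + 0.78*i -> [-9.1, -8.32, -7.54, -6.76, -5.98]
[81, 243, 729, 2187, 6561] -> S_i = 81*3^i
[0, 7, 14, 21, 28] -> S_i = 0 + 7*i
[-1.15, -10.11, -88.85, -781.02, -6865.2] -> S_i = -1.15*8.79^i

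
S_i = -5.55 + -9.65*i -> [-5.55, -15.2, -24.85, -34.5, -44.15]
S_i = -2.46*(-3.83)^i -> [-2.46, 9.42, -36.09, 138.21, -529.33]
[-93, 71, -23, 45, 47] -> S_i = Random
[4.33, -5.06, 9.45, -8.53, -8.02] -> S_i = Random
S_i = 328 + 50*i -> [328, 378, 428, 478, 528]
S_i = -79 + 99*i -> [-79, 20, 119, 218, 317]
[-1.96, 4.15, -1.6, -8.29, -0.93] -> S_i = Random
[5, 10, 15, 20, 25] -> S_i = 5 + 5*i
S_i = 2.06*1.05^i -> [2.06, 2.16, 2.27, 2.38, 2.5]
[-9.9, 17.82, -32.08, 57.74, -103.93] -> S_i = -9.90*(-1.80)^i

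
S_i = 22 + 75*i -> [22, 97, 172, 247, 322]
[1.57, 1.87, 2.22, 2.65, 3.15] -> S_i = 1.57*1.19^i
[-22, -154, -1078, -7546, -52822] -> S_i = -22*7^i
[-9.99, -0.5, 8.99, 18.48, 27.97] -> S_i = -9.99 + 9.49*i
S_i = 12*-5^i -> [12, -60, 300, -1500, 7500]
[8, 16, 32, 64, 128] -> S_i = 8*2^i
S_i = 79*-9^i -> [79, -711, 6399, -57591, 518319]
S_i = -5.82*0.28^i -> [-5.82, -1.63, -0.46, -0.13, -0.04]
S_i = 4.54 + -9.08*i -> [4.54, -4.54, -13.62, -22.7, -31.78]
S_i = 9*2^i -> [9, 18, 36, 72, 144]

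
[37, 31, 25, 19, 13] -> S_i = 37 + -6*i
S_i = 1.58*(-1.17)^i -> [1.58, -1.85, 2.16, -2.53, 2.96]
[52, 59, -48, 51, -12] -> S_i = Random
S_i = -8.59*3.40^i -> [-8.59, -29.21, -99.3, -337.62, -1147.91]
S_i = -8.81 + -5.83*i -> [-8.81, -14.64, -20.47, -26.3, -32.13]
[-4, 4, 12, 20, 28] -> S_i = -4 + 8*i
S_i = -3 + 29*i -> [-3, 26, 55, 84, 113]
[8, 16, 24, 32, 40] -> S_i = 8 + 8*i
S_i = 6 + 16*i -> [6, 22, 38, 54, 70]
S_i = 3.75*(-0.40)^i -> [3.75, -1.5, 0.6, -0.24, 0.1]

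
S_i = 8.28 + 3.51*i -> [8.28, 11.79, 15.3, 18.81, 22.32]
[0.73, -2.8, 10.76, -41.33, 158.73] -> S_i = 0.73*(-3.84)^i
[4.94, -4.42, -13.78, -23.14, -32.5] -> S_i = 4.94 + -9.36*i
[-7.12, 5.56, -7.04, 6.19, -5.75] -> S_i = Random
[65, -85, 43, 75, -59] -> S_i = Random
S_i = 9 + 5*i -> [9, 14, 19, 24, 29]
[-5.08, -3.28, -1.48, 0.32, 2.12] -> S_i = -5.08 + 1.80*i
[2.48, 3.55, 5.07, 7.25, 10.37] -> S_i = 2.48*1.43^i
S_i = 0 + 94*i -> [0, 94, 188, 282, 376]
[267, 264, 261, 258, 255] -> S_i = 267 + -3*i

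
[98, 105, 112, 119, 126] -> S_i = 98 + 7*i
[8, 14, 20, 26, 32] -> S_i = 8 + 6*i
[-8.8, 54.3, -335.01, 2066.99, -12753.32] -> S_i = -8.80*(-6.17)^i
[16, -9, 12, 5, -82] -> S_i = Random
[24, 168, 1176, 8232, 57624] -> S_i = 24*7^i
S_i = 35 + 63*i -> [35, 98, 161, 224, 287]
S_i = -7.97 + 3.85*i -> [-7.97, -4.12, -0.27, 3.58, 7.43]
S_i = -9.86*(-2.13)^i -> [-9.86, 21.0, -44.73, 95.28, -202.95]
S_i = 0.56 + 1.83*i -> [0.56, 2.39, 4.22, 6.05, 7.88]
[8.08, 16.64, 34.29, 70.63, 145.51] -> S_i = 8.08*2.06^i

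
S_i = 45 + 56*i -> [45, 101, 157, 213, 269]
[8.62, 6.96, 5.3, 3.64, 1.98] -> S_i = 8.62 + -1.66*i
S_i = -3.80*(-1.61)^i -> [-3.8, 6.12, -9.85, 15.86, -25.53]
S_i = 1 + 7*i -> [1, 8, 15, 22, 29]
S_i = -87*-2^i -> [-87, 174, -348, 696, -1392]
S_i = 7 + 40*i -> [7, 47, 87, 127, 167]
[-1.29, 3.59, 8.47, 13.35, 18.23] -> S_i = -1.29 + 4.88*i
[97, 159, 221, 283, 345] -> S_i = 97 + 62*i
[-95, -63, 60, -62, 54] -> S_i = Random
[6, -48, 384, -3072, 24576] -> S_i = 6*-8^i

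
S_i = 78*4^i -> [78, 312, 1248, 4992, 19968]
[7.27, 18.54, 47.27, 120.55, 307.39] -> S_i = 7.27*2.55^i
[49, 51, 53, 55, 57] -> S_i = 49 + 2*i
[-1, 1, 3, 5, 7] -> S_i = -1 + 2*i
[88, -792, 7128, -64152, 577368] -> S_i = 88*-9^i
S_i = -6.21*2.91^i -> [-6.21, -18.07, -52.59, -153.03, -445.31]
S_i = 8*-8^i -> [8, -64, 512, -4096, 32768]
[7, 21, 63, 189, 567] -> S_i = 7*3^i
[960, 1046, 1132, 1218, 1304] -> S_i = 960 + 86*i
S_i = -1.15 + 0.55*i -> [-1.15, -0.6, -0.05, 0.5, 1.05]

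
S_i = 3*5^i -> [3, 15, 75, 375, 1875]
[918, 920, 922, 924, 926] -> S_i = 918 + 2*i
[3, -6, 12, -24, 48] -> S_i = 3*-2^i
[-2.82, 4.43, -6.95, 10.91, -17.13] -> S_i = -2.82*(-1.57)^i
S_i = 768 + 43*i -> [768, 811, 854, 897, 940]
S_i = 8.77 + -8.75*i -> [8.77, 0.02, -8.73, -17.48, -26.23]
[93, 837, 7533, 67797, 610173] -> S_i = 93*9^i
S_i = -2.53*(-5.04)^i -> [-2.53, 12.75, -64.27, 323.9, -1632.46]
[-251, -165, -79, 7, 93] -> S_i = -251 + 86*i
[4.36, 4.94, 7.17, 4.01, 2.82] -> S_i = Random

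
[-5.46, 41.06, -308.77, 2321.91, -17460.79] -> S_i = -5.46*(-7.52)^i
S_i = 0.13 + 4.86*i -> [0.13, 4.99, 9.85, 14.71, 19.57]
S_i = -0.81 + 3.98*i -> [-0.81, 3.17, 7.15, 11.13, 15.11]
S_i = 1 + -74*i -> [1, -73, -147, -221, -295]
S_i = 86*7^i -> [86, 602, 4214, 29498, 206486]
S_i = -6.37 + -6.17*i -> [-6.37, -12.54, -18.71, -24.88, -31.05]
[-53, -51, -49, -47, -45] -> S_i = -53 + 2*i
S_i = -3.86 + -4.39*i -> [-3.86, -8.25, -12.64, -17.03, -21.42]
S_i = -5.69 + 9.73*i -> [-5.69, 4.04, 13.77, 23.5, 33.23]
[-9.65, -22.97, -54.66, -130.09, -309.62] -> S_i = -9.65*2.38^i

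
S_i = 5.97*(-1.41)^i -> [5.97, -8.42, 11.87, -16.74, 23.6]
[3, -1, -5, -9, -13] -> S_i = 3 + -4*i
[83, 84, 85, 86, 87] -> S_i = 83 + 1*i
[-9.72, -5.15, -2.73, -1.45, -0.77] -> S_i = -9.72*0.53^i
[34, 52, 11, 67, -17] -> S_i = Random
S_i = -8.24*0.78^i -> [-8.24, -6.43, -5.01, -3.91, -3.05]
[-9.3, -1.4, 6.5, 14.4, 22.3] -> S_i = -9.30 + 7.90*i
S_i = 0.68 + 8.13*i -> [0.68, 8.81, 16.94, 25.07, 33.2]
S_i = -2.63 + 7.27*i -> [-2.63, 4.64, 11.91, 19.18, 26.45]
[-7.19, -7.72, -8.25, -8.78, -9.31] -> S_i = -7.19 + -0.53*i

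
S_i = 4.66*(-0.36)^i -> [4.66, -1.68, 0.6, -0.22, 0.08]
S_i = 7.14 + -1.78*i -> [7.14, 5.36, 3.58, 1.8, 0.02]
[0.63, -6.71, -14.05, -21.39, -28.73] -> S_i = 0.63 + -7.34*i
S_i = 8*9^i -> [8, 72, 648, 5832, 52488]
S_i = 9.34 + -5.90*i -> [9.34, 3.44, -2.46, -8.36, -14.26]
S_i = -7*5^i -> [-7, -35, -175, -875, -4375]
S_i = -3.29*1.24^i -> [-3.29, -4.08, -5.06, -6.27, -7.78]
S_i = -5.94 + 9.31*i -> [-5.94, 3.37, 12.68, 21.99, 31.3]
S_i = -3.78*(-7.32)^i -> [-3.78, 27.67, -202.54, 1482.6, -10852.66]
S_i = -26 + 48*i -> [-26, 22, 70, 118, 166]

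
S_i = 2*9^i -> [2, 18, 162, 1458, 13122]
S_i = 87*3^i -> [87, 261, 783, 2349, 7047]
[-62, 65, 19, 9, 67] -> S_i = Random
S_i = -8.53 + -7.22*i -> [-8.53, -15.75, -22.97, -30.19, -37.41]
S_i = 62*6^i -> [62, 372, 2232, 13392, 80352]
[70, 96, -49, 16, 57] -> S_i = Random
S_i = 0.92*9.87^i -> [0.92, 9.08, 89.62, 884.58, 8730.85]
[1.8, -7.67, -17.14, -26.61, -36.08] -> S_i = 1.80 + -9.47*i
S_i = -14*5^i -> [-14, -70, -350, -1750, -8750]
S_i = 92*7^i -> [92, 644, 4508, 31556, 220892]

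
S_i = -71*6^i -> [-71, -426, -2556, -15336, -92016]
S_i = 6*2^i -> [6, 12, 24, 48, 96]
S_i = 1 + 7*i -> [1, 8, 15, 22, 29]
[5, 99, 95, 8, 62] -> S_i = Random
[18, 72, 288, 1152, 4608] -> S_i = 18*4^i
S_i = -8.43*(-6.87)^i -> [-8.43, 57.91, -397.87, 2733.37, -18778.22]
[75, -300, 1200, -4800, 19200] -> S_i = 75*-4^i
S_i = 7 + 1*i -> [7, 8, 9, 10, 11]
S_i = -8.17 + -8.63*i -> [-8.17, -16.8, -25.43, -34.06, -42.69]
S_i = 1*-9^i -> [1, -9, 81, -729, 6561]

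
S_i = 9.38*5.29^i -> [9.38, 49.62, 262.49, 1388.58, 7345.57]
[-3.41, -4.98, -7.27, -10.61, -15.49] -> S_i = -3.41*1.46^i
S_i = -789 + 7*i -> [-789, -782, -775, -768, -761]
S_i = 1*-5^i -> [1, -5, 25, -125, 625]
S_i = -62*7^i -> [-62, -434, -3038, -21266, -148862]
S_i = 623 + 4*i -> [623, 627, 631, 635, 639]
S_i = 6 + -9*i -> [6, -3, -12, -21, -30]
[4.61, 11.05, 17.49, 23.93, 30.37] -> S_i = 4.61 + 6.44*i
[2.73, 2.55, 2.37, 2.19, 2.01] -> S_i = 2.73 + -0.18*i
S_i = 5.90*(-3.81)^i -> [5.9, -22.48, 85.64, -326.31, 1243.23]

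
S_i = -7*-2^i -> [-7, 14, -28, 56, -112]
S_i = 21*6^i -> [21, 126, 756, 4536, 27216]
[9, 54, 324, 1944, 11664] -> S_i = 9*6^i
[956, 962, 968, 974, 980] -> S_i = 956 + 6*i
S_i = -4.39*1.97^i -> [-4.39, -8.65, -17.04, -33.56, -66.12]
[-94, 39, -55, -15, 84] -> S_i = Random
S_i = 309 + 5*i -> [309, 314, 319, 324, 329]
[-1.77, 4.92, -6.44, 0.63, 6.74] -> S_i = Random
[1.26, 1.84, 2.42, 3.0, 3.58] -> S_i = 1.26 + 0.58*i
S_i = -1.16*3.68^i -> [-1.16, -4.27, -15.71, -57.81, -212.74]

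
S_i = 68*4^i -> [68, 272, 1088, 4352, 17408]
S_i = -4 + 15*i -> [-4, 11, 26, 41, 56]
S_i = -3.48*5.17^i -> [-3.48, -17.99, -93.02, -480.9, -2486.23]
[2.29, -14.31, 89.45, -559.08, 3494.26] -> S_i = 2.29*(-6.25)^i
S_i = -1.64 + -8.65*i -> [-1.64, -10.29, -18.94, -27.59, -36.24]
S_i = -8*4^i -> [-8, -32, -128, -512, -2048]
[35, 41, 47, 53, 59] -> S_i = 35 + 6*i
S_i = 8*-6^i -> [8, -48, 288, -1728, 10368]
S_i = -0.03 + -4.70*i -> [-0.03, -4.73, -9.43, -14.13, -18.83]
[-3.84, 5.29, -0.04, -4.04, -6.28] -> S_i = Random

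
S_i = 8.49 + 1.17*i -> [8.49, 9.66, 10.83, 12.0, 13.17]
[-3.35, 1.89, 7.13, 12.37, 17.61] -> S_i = -3.35 + 5.24*i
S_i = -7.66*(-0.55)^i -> [-7.66, 4.21, -2.32, 1.27, -0.7]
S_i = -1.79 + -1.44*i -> [-1.79, -3.23, -4.67, -6.11, -7.55]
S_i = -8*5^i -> [-8, -40, -200, -1000, -5000]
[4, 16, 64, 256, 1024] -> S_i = 4*4^i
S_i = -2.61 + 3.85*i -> [-2.61, 1.24, 5.09, 8.94, 12.79]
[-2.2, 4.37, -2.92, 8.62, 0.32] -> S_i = Random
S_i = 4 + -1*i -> [4, 3, 2, 1, 0]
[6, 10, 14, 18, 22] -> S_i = 6 + 4*i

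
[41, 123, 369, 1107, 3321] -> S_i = 41*3^i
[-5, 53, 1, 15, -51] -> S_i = Random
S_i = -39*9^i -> [-39, -351, -3159, -28431, -255879]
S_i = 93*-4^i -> [93, -372, 1488, -5952, 23808]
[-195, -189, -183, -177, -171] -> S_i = -195 + 6*i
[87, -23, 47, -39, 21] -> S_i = Random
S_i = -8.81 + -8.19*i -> [-8.81, -17.0, -25.19, -33.38, -41.57]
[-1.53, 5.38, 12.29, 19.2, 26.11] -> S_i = -1.53 + 6.91*i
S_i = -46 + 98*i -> [-46, 52, 150, 248, 346]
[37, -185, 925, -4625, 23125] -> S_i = 37*-5^i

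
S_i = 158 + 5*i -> [158, 163, 168, 173, 178]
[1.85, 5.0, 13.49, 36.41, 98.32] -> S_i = 1.85*2.70^i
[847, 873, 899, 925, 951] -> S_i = 847 + 26*i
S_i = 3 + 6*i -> [3, 9, 15, 21, 27]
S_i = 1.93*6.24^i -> [1.93, 12.04, 75.15, 468.93, 2926.14]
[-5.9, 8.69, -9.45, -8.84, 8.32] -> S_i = Random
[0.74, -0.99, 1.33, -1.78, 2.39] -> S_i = 0.74*(-1.34)^i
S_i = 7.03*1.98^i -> [7.03, 13.92, 27.56, 54.57, 108.05]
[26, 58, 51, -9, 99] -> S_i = Random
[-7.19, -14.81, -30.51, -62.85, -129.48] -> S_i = -7.19*2.06^i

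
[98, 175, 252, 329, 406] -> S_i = 98 + 77*i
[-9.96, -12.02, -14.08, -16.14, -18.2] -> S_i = -9.96 + -2.06*i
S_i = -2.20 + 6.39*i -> [-2.2, 4.19, 10.58, 16.97, 23.36]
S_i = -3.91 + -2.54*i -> [-3.91, -6.45, -8.99, -11.53, -14.07]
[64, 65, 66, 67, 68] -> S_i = 64 + 1*i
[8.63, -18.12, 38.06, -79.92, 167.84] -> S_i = 8.63*(-2.10)^i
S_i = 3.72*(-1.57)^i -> [3.72, -5.84, 9.17, -14.4, 22.6]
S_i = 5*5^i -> [5, 25, 125, 625, 3125]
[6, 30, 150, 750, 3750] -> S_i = 6*5^i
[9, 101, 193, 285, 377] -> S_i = 9 + 92*i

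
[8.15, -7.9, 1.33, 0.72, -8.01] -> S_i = Random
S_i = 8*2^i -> [8, 16, 32, 64, 128]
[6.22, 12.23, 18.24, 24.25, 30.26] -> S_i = 6.22 + 6.01*i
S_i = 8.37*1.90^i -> [8.37, 15.9, 30.22, 57.41, 109.08]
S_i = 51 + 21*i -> [51, 72, 93, 114, 135]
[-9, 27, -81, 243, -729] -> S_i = -9*-3^i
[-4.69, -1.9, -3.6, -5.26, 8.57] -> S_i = Random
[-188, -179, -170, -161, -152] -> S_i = -188 + 9*i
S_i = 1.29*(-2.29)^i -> [1.29, -2.95, 6.76, -15.49, 35.48]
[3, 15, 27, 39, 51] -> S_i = 3 + 12*i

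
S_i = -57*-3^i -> [-57, 171, -513, 1539, -4617]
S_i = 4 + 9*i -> [4, 13, 22, 31, 40]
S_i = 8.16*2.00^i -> [8.16, 16.32, 32.64, 65.28, 130.56]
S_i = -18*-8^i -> [-18, 144, -1152, 9216, -73728]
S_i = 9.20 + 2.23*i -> [9.2, 11.43, 13.66, 15.89, 18.12]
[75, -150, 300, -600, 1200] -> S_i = 75*-2^i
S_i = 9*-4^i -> [9, -36, 144, -576, 2304]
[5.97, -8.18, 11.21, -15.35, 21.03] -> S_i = 5.97*(-1.37)^i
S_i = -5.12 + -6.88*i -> [-5.12, -12.0, -18.88, -25.76, -32.64]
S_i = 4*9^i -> [4, 36, 324, 2916, 26244]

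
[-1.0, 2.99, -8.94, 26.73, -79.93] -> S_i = -1.00*(-2.99)^i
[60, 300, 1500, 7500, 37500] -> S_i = 60*5^i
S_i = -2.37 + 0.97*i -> [-2.37, -1.4, -0.43, 0.54, 1.51]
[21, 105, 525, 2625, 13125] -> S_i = 21*5^i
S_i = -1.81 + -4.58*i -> [-1.81, -6.39, -10.97, -15.55, -20.13]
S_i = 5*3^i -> [5, 15, 45, 135, 405]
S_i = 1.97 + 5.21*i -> [1.97, 7.18, 12.39, 17.6, 22.81]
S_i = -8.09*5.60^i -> [-8.09, -45.3, -253.7, -1420.73, -7956.11]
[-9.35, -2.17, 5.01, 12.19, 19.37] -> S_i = -9.35 + 7.18*i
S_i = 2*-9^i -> [2, -18, 162, -1458, 13122]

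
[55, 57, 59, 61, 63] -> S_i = 55 + 2*i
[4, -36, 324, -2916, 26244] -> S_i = 4*-9^i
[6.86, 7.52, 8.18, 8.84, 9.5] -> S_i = 6.86 + 0.66*i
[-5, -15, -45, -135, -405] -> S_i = -5*3^i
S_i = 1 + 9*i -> [1, 10, 19, 28, 37]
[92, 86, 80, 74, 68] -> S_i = 92 + -6*i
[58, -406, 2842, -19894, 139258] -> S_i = 58*-7^i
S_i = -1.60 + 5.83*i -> [-1.6, 4.23, 10.06, 15.89, 21.72]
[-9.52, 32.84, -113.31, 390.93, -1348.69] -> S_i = -9.52*(-3.45)^i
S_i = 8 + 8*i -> [8, 16, 24, 32, 40]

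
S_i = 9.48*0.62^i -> [9.48, 5.88, 3.64, 2.26, 1.4]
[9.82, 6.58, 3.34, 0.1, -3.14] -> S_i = 9.82 + -3.24*i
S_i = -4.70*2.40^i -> [-4.7, -11.28, -27.07, -64.97, -155.93]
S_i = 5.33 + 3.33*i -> [5.33, 8.66, 11.99, 15.32, 18.65]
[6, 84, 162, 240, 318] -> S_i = 6 + 78*i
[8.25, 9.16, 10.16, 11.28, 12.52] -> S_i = 8.25*1.11^i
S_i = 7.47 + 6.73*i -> [7.47, 14.2, 20.93, 27.66, 34.39]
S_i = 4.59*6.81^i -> [4.59, 31.26, 212.87, 1449.62, 9871.91]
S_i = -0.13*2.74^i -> [-0.13, -0.36, -0.98, -2.67, -7.33]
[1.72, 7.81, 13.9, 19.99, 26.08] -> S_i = 1.72 + 6.09*i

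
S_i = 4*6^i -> [4, 24, 144, 864, 5184]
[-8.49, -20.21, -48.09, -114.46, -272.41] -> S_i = -8.49*2.38^i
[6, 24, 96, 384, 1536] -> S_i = 6*4^i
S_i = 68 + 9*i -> [68, 77, 86, 95, 104]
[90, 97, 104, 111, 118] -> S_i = 90 + 7*i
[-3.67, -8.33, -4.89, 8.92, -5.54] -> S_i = Random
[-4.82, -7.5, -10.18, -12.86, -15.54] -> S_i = -4.82 + -2.68*i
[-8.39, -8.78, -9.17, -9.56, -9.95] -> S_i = -8.39 + -0.39*i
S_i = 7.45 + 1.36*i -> [7.45, 8.81, 10.17, 11.53, 12.89]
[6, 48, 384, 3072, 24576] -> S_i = 6*8^i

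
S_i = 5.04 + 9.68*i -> [5.04, 14.72, 24.4, 34.08, 43.76]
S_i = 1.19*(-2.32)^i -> [1.19, -2.76, 6.41, -14.86, 34.47]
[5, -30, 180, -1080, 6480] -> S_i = 5*-6^i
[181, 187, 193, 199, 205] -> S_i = 181 + 6*i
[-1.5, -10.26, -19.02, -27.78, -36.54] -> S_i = -1.50 + -8.76*i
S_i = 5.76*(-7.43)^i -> [5.76, -42.8, 317.98, -2362.59, 17554.07]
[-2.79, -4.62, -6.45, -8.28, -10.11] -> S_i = -2.79 + -1.83*i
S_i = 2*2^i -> [2, 4, 8, 16, 32]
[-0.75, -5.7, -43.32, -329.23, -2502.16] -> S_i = -0.75*7.60^i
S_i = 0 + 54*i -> [0, 54, 108, 162, 216]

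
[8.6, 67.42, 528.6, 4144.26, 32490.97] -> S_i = 8.60*7.84^i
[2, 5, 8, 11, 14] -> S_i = 2 + 3*i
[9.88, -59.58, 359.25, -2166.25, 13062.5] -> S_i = 9.88*(-6.03)^i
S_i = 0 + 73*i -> [0, 73, 146, 219, 292]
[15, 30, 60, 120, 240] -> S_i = 15*2^i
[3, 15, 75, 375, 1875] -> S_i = 3*5^i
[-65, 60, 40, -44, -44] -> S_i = Random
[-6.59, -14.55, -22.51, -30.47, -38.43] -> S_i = -6.59 + -7.96*i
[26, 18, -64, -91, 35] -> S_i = Random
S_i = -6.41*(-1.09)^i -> [-6.41, 6.99, -7.62, 8.3, -9.05]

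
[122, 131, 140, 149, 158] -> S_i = 122 + 9*i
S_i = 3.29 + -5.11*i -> [3.29, -1.82, -6.93, -12.04, -17.15]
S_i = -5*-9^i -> [-5, 45, -405, 3645, -32805]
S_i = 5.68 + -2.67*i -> [5.68, 3.01, 0.34, -2.33, -5.0]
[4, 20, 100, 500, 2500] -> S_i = 4*5^i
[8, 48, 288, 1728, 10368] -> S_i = 8*6^i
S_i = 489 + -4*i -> [489, 485, 481, 477, 473]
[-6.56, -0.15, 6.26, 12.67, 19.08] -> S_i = -6.56 + 6.41*i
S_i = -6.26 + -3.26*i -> [-6.26, -9.52, -12.78, -16.04, -19.3]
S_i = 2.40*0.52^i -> [2.4, 1.25, 0.65, 0.34, 0.18]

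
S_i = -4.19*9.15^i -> [-4.19, -38.34, -350.8, -3209.8, -29369.62]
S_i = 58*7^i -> [58, 406, 2842, 19894, 139258]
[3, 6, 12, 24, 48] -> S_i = 3*2^i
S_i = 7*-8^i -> [7, -56, 448, -3584, 28672]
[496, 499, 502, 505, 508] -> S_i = 496 + 3*i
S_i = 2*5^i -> [2, 10, 50, 250, 1250]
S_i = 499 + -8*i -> [499, 491, 483, 475, 467]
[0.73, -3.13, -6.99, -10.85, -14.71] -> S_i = 0.73 + -3.86*i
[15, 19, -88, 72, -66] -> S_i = Random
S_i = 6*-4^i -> [6, -24, 96, -384, 1536]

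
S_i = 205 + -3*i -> [205, 202, 199, 196, 193]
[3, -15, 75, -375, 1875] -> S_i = 3*-5^i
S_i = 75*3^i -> [75, 225, 675, 2025, 6075]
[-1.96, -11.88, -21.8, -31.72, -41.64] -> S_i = -1.96 + -9.92*i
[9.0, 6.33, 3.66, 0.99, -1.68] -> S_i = 9.00 + -2.67*i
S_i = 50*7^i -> [50, 350, 2450, 17150, 120050]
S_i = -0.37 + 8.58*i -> [-0.37, 8.21, 16.79, 25.37, 33.95]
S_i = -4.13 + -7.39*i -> [-4.13, -11.52, -18.91, -26.3, -33.69]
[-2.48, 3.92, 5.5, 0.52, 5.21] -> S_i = Random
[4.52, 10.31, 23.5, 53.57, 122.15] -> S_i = 4.52*2.28^i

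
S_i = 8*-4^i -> [8, -32, 128, -512, 2048]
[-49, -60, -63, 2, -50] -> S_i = Random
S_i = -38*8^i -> [-38, -304, -2432, -19456, -155648]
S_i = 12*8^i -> [12, 96, 768, 6144, 49152]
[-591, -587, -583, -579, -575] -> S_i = -591 + 4*i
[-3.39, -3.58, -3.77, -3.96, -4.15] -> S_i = -3.39 + -0.19*i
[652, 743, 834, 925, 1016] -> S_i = 652 + 91*i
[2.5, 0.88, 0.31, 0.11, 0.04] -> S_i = 2.50*0.35^i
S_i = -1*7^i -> [-1, -7, -49, -343, -2401]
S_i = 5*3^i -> [5, 15, 45, 135, 405]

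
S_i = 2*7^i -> [2, 14, 98, 686, 4802]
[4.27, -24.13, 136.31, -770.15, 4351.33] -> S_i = 4.27*(-5.65)^i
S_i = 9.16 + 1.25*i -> [9.16, 10.41, 11.66, 12.91, 14.16]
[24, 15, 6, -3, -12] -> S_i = 24 + -9*i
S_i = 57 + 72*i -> [57, 129, 201, 273, 345]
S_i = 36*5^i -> [36, 180, 900, 4500, 22500]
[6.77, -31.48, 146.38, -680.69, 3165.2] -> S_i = 6.77*(-4.65)^i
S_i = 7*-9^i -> [7, -63, 567, -5103, 45927]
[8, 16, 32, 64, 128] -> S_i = 8*2^i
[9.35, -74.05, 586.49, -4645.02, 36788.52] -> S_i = 9.35*(-7.92)^i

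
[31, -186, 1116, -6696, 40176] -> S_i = 31*-6^i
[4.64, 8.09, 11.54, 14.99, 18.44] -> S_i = 4.64 + 3.45*i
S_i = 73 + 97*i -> [73, 170, 267, 364, 461]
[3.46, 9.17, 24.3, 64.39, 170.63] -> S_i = 3.46*2.65^i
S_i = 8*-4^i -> [8, -32, 128, -512, 2048]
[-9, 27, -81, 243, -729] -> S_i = -9*-3^i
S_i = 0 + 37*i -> [0, 37, 74, 111, 148]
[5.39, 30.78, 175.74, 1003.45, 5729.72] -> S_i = 5.39*5.71^i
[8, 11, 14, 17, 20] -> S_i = 8 + 3*i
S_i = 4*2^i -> [4, 8, 16, 32, 64]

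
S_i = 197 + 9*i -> [197, 206, 215, 224, 233]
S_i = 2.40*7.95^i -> [2.4, 19.08, 151.69, 1205.9, 9586.93]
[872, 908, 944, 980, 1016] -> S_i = 872 + 36*i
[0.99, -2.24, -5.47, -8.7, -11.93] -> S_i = 0.99 + -3.23*i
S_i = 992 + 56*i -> [992, 1048, 1104, 1160, 1216]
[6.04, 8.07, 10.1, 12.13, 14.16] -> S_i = 6.04 + 2.03*i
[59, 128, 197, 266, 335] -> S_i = 59 + 69*i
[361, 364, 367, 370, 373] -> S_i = 361 + 3*i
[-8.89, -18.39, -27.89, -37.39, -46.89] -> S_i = -8.89 + -9.50*i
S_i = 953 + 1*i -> [953, 954, 955, 956, 957]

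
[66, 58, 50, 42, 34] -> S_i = 66 + -8*i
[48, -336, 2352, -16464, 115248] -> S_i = 48*-7^i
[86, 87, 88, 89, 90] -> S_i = 86 + 1*i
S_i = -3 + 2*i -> [-3, -1, 1, 3, 5]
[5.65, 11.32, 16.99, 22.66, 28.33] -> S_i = 5.65 + 5.67*i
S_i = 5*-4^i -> [5, -20, 80, -320, 1280]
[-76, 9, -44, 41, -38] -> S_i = Random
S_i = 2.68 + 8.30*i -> [2.68, 10.98, 19.28, 27.58, 35.88]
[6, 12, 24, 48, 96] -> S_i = 6*2^i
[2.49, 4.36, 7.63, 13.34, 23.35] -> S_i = 2.49*1.75^i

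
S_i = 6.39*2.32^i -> [6.39, 14.82, 34.39, 79.79, 185.12]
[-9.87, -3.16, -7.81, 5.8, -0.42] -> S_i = Random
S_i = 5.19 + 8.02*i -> [5.19, 13.21, 21.23, 29.25, 37.27]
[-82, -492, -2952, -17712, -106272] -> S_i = -82*6^i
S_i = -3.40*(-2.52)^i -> [-3.4, 8.57, -21.59, 54.41, -137.11]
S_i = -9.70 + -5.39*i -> [-9.7, -15.09, -20.48, -25.87, -31.26]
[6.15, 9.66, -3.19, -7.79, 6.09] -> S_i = Random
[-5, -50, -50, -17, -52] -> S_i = Random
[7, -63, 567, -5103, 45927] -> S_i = 7*-9^i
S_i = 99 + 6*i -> [99, 105, 111, 117, 123]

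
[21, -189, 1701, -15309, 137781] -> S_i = 21*-9^i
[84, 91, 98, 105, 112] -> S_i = 84 + 7*i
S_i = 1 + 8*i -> [1, 9, 17, 25, 33]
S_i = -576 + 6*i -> [-576, -570, -564, -558, -552]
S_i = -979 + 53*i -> [-979, -926, -873, -820, -767]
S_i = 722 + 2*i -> [722, 724, 726, 728, 730]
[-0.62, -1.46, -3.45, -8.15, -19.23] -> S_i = -0.62*2.36^i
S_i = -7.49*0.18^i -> [-7.49, -1.35, -0.24, -0.04, -0.01]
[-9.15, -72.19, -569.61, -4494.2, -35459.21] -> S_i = -9.15*7.89^i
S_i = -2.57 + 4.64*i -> [-2.57, 2.07, 6.71, 11.35, 15.99]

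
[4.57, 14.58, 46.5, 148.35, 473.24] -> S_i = 4.57*3.19^i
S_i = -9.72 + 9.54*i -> [-9.72, -0.18, 9.36, 18.9, 28.44]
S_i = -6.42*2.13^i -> [-6.42, -13.67, -29.13, -62.04, -132.15]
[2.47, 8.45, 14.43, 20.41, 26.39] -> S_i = 2.47 + 5.98*i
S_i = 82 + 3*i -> [82, 85, 88, 91, 94]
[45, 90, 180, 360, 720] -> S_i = 45*2^i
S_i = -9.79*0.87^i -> [-9.79, -8.52, -7.41, -6.45, -5.61]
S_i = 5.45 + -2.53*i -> [5.45, 2.92, 0.39, -2.14, -4.67]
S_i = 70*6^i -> [70, 420, 2520, 15120, 90720]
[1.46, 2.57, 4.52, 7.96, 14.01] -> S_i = 1.46*1.76^i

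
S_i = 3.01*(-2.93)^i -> [3.01, -8.82, 25.84, -75.71, 221.84]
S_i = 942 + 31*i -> [942, 973, 1004, 1035, 1066]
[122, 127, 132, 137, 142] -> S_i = 122 + 5*i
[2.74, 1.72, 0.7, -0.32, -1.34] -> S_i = 2.74 + -1.02*i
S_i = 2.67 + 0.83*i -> [2.67, 3.5, 4.33, 5.16, 5.99]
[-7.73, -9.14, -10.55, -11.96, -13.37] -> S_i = -7.73 + -1.41*i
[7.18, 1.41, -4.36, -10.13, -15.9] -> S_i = 7.18 + -5.77*i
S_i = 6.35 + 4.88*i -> [6.35, 11.23, 16.11, 20.99, 25.87]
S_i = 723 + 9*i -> [723, 732, 741, 750, 759]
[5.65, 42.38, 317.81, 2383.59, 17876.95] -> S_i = 5.65*7.50^i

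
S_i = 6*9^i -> [6, 54, 486, 4374, 39366]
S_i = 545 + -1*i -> [545, 544, 543, 542, 541]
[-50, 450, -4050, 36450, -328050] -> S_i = -50*-9^i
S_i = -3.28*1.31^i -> [-3.28, -4.3, -5.63, -7.37, -9.66]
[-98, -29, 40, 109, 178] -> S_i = -98 + 69*i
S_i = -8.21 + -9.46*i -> [-8.21, -17.67, -27.13, -36.59, -46.05]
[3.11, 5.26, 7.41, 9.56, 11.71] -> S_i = 3.11 + 2.15*i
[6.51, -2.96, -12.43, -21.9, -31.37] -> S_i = 6.51 + -9.47*i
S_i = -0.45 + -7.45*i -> [-0.45, -7.9, -15.35, -22.8, -30.25]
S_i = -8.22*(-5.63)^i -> [-8.22, 46.28, -260.55, 1466.89, -8258.58]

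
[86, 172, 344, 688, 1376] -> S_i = 86*2^i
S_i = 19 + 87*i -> [19, 106, 193, 280, 367]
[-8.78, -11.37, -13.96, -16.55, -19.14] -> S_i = -8.78 + -2.59*i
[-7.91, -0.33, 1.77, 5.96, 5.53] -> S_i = Random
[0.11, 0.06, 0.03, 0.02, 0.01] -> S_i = 0.11*0.53^i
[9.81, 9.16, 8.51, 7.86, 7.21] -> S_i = 9.81 + -0.65*i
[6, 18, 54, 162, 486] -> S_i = 6*3^i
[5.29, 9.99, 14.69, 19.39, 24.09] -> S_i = 5.29 + 4.70*i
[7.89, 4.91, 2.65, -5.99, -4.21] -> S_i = Random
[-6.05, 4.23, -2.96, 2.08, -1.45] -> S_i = -6.05*(-0.70)^i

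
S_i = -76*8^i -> [-76, -608, -4864, -38912, -311296]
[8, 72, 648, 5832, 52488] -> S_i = 8*9^i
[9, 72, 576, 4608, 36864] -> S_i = 9*8^i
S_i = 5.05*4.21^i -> [5.05, 21.26, 89.51, 376.82, 1586.43]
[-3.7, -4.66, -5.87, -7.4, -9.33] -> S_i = -3.70*1.26^i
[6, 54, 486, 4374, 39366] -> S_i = 6*9^i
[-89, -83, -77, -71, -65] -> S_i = -89 + 6*i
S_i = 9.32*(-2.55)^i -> [9.32, -23.77, 60.6, -154.54, 394.07]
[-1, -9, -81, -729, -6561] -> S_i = -1*9^i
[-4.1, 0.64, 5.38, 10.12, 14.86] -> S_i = -4.10 + 4.74*i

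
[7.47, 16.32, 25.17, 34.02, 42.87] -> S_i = 7.47 + 8.85*i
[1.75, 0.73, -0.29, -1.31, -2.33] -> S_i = 1.75 + -1.02*i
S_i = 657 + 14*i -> [657, 671, 685, 699, 713]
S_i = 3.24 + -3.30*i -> [3.24, -0.06, -3.36, -6.66, -9.96]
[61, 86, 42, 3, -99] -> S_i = Random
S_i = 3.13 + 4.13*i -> [3.13, 7.26, 11.39, 15.52, 19.65]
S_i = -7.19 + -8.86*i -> [-7.19, -16.05, -24.91, -33.77, -42.63]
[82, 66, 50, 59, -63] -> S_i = Random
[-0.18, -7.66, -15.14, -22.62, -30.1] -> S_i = -0.18 + -7.48*i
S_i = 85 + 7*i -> [85, 92, 99, 106, 113]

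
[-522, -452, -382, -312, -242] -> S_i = -522 + 70*i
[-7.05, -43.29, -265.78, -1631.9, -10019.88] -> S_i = -7.05*6.14^i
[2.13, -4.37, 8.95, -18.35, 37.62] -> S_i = 2.13*(-2.05)^i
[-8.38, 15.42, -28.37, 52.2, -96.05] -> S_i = -8.38*(-1.84)^i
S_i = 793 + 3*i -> [793, 796, 799, 802, 805]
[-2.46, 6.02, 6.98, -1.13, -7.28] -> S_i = Random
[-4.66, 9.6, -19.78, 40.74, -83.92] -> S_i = -4.66*(-2.06)^i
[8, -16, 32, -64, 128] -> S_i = 8*-2^i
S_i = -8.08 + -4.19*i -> [-8.08, -12.27, -16.46, -20.65, -24.84]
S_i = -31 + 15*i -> [-31, -16, -1, 14, 29]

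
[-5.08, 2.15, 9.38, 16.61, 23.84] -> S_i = -5.08 + 7.23*i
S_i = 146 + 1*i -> [146, 147, 148, 149, 150]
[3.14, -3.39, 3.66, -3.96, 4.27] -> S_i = 3.14*(-1.08)^i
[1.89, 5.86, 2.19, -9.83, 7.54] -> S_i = Random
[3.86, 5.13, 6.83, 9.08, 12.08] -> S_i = 3.86*1.33^i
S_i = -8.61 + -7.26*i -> [-8.61, -15.87, -23.13, -30.39, -37.65]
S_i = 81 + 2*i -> [81, 83, 85, 87, 89]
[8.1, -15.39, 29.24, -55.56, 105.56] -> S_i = 8.10*(-1.90)^i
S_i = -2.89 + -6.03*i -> [-2.89, -8.92, -14.95, -20.98, -27.01]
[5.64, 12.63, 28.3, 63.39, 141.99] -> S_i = 5.64*2.24^i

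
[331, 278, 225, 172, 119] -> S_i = 331 + -53*i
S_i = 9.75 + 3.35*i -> [9.75, 13.1, 16.45, 19.8, 23.15]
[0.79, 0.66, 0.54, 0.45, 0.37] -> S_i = 0.79*0.83^i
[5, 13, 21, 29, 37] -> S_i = 5 + 8*i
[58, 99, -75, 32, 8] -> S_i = Random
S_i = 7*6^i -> [7, 42, 252, 1512, 9072]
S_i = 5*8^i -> [5, 40, 320, 2560, 20480]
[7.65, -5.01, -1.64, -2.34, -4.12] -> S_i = Random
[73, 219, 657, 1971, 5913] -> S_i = 73*3^i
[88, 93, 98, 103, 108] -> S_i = 88 + 5*i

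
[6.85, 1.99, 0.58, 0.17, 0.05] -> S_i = 6.85*0.29^i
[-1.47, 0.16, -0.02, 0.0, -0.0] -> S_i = -1.47*(-0.11)^i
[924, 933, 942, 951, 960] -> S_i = 924 + 9*i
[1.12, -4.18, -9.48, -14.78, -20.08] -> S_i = 1.12 + -5.30*i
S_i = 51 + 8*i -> [51, 59, 67, 75, 83]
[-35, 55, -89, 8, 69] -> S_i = Random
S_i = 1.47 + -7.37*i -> [1.47, -5.9, -13.27, -20.64, -28.01]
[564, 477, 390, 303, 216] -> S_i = 564 + -87*i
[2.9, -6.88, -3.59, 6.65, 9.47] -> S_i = Random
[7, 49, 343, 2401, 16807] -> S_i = 7*7^i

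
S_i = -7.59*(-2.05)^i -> [-7.59, 15.56, -31.9, 65.39, -134.05]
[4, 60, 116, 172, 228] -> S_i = 4 + 56*i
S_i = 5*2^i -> [5, 10, 20, 40, 80]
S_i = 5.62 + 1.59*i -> [5.62, 7.21, 8.8, 10.39, 11.98]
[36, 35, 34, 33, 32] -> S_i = 36 + -1*i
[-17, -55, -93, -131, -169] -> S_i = -17 + -38*i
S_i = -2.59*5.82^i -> [-2.59, -15.07, -87.73, -510.59, -2971.61]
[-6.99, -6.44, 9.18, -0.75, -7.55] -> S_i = Random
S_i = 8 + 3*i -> [8, 11, 14, 17, 20]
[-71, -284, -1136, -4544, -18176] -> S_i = -71*4^i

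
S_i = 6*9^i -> [6, 54, 486, 4374, 39366]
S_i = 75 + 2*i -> [75, 77, 79, 81, 83]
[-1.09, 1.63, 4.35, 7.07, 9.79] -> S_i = -1.09 + 2.72*i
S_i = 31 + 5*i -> [31, 36, 41, 46, 51]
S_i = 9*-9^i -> [9, -81, 729, -6561, 59049]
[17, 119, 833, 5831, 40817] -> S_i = 17*7^i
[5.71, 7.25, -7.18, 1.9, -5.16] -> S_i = Random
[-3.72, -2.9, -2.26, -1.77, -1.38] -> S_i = -3.72*0.78^i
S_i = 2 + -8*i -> [2, -6, -14, -22, -30]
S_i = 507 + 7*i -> [507, 514, 521, 528, 535]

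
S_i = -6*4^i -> [-6, -24, -96, -384, -1536]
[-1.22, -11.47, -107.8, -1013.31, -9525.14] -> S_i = -1.22*9.40^i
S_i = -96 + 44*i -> [-96, -52, -8, 36, 80]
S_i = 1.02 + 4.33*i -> [1.02, 5.35, 9.68, 14.01, 18.34]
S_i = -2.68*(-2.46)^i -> [-2.68, 6.59, -16.22, 39.9, -98.15]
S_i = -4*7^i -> [-4, -28, -196, -1372, -9604]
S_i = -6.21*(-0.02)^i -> [-6.21, 0.12, -0.0, 0.0, -0.0]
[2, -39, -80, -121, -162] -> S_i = 2 + -41*i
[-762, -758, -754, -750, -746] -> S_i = -762 + 4*i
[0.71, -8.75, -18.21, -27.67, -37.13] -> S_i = 0.71 + -9.46*i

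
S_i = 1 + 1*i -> [1, 2, 3, 4, 5]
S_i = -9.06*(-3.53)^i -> [-9.06, 31.98, -112.9, 398.52, -1406.78]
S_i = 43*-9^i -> [43, -387, 3483, -31347, 282123]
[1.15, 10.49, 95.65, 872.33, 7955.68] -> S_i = 1.15*9.12^i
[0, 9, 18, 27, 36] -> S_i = 0 + 9*i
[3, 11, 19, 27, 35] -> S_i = 3 + 8*i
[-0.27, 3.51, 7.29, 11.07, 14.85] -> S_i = -0.27 + 3.78*i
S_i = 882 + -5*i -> [882, 877, 872, 867, 862]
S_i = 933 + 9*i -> [933, 942, 951, 960, 969]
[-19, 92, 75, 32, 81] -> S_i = Random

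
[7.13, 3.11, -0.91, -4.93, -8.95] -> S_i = 7.13 + -4.02*i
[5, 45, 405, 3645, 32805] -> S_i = 5*9^i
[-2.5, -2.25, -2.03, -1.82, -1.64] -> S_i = -2.50*0.90^i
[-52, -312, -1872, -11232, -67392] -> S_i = -52*6^i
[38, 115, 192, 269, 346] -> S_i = 38 + 77*i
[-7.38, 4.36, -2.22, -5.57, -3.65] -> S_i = Random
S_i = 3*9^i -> [3, 27, 243, 2187, 19683]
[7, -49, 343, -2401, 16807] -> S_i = 7*-7^i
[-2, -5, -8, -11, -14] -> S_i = -2 + -3*i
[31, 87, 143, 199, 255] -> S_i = 31 + 56*i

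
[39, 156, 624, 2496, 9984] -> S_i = 39*4^i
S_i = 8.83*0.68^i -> [8.83, 6.0, 4.08, 2.78, 1.89]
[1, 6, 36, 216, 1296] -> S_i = 1*6^i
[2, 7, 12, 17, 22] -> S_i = 2 + 5*i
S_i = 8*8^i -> [8, 64, 512, 4096, 32768]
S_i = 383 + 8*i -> [383, 391, 399, 407, 415]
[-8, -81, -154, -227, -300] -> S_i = -8 + -73*i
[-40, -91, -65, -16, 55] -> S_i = Random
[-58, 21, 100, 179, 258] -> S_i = -58 + 79*i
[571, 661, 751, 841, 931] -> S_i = 571 + 90*i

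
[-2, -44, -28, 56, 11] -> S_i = Random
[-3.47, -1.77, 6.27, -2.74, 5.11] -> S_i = Random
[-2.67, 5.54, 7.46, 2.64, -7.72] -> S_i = Random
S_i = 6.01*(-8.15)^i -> [6.01, -48.98, 399.2, -3253.47, 26515.81]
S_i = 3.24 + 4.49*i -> [3.24, 7.73, 12.22, 16.71, 21.2]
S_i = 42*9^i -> [42, 378, 3402, 30618, 275562]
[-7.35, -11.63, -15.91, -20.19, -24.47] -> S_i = -7.35 + -4.28*i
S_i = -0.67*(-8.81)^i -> [-0.67, 5.9, -52.0, 458.14, -4036.25]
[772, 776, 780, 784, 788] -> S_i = 772 + 4*i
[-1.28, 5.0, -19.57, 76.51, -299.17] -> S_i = -1.28*(-3.91)^i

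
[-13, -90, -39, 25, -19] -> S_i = Random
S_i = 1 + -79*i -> [1, -78, -157, -236, -315]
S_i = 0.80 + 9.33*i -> [0.8, 10.13, 19.46, 28.79, 38.12]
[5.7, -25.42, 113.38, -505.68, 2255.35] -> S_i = 5.70*(-4.46)^i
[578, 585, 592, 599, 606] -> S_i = 578 + 7*i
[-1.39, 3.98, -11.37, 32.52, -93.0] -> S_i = -1.39*(-2.86)^i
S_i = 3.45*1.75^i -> [3.45, 6.04, 10.57, 18.49, 32.36]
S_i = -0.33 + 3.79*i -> [-0.33, 3.46, 7.25, 11.04, 14.83]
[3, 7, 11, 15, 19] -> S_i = 3 + 4*i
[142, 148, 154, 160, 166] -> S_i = 142 + 6*i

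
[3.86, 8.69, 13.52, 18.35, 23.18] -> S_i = 3.86 + 4.83*i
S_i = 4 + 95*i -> [4, 99, 194, 289, 384]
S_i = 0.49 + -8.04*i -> [0.49, -7.55, -15.59, -23.63, -31.67]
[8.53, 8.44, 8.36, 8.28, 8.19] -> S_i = 8.53*0.99^i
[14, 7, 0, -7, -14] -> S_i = 14 + -7*i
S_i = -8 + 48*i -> [-8, 40, 88, 136, 184]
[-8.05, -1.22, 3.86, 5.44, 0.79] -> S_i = Random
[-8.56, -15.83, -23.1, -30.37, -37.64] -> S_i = -8.56 + -7.27*i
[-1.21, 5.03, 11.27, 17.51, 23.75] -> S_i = -1.21 + 6.24*i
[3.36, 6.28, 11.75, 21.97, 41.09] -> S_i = 3.36*1.87^i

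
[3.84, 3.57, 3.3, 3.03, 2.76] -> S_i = 3.84 + -0.27*i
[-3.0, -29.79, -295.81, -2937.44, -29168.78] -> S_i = -3.00*9.93^i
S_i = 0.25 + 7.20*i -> [0.25, 7.45, 14.65, 21.85, 29.05]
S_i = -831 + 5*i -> [-831, -826, -821, -816, -811]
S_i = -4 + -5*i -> [-4, -9, -14, -19, -24]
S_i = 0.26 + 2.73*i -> [0.26, 2.99, 5.72, 8.45, 11.18]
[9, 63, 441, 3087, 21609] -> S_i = 9*7^i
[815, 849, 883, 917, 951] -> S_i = 815 + 34*i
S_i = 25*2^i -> [25, 50, 100, 200, 400]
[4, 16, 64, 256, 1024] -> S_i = 4*4^i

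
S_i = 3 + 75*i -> [3, 78, 153, 228, 303]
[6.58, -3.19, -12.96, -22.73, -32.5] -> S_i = 6.58 + -9.77*i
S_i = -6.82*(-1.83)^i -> [-6.82, 12.48, -22.84, 41.8, -76.49]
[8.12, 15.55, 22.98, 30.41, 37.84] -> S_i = 8.12 + 7.43*i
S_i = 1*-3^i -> [1, -3, 9, -27, 81]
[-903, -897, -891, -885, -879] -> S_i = -903 + 6*i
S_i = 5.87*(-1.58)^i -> [5.87, -9.27, 14.65, -23.15, 36.58]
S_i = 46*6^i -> [46, 276, 1656, 9936, 59616]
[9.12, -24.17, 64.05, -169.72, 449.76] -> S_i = 9.12*(-2.65)^i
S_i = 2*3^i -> [2, 6, 18, 54, 162]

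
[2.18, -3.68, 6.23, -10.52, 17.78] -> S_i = 2.18*(-1.69)^i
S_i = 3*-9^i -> [3, -27, 243, -2187, 19683]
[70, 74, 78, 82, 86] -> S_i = 70 + 4*i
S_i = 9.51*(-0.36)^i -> [9.51, -3.42, 1.23, -0.44, 0.16]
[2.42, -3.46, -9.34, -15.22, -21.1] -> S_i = 2.42 + -5.88*i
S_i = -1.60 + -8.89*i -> [-1.6, -10.49, -19.38, -28.27, -37.16]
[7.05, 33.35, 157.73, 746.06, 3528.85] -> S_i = 7.05*4.73^i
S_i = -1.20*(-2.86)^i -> [-1.2, 3.43, -9.82, 28.07, -80.29]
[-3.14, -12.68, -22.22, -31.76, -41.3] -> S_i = -3.14 + -9.54*i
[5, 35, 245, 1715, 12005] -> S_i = 5*7^i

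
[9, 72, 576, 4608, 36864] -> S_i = 9*8^i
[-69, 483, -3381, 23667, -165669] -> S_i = -69*-7^i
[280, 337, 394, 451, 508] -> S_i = 280 + 57*i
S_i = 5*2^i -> [5, 10, 20, 40, 80]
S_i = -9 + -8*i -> [-9, -17, -25, -33, -41]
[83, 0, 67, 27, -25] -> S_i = Random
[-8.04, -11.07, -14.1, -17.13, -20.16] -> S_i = -8.04 + -3.03*i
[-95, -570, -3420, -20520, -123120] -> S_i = -95*6^i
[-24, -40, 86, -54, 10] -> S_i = Random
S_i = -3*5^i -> [-3, -15, -75, -375, -1875]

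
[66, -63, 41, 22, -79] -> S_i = Random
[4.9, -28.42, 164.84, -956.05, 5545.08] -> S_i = 4.90*(-5.80)^i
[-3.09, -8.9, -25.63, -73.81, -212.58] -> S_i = -3.09*2.88^i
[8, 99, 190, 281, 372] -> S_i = 8 + 91*i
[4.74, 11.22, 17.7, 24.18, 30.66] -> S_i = 4.74 + 6.48*i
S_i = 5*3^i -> [5, 15, 45, 135, 405]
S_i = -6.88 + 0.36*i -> [-6.88, -6.52, -6.16, -5.8, -5.44]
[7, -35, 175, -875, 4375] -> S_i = 7*-5^i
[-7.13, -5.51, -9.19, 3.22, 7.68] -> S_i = Random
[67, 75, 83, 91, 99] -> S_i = 67 + 8*i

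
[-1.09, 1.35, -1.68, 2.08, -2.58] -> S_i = -1.09*(-1.24)^i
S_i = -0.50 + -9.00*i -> [-0.5, -9.5, -18.5, -27.5, -36.5]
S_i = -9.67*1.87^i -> [-9.67, -18.08, -33.82, -63.23, -118.25]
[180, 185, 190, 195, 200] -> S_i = 180 + 5*i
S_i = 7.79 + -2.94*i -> [7.79, 4.85, 1.91, -1.03, -3.97]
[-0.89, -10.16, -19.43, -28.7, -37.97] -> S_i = -0.89 + -9.27*i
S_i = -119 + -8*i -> [-119, -127, -135, -143, -151]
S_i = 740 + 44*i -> [740, 784, 828, 872, 916]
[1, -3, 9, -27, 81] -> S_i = 1*-3^i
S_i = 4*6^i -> [4, 24, 144, 864, 5184]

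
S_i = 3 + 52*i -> [3, 55, 107, 159, 211]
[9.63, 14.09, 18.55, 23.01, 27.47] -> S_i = 9.63 + 4.46*i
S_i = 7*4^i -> [7, 28, 112, 448, 1792]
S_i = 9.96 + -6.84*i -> [9.96, 3.12, -3.72, -10.56, -17.4]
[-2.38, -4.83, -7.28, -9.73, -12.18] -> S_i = -2.38 + -2.45*i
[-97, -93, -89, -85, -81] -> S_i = -97 + 4*i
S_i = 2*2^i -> [2, 4, 8, 16, 32]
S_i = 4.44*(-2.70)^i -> [4.44, -11.99, 32.37, -87.39, 235.96]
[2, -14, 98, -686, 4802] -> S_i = 2*-7^i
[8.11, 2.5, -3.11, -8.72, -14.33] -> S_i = 8.11 + -5.61*i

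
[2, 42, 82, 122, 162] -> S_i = 2 + 40*i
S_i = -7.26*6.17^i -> [-7.26, -44.79, -276.38, -1705.27, -10521.49]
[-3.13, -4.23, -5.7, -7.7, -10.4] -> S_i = -3.13*1.35^i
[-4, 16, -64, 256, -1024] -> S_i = -4*-4^i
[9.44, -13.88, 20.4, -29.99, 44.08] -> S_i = 9.44*(-1.47)^i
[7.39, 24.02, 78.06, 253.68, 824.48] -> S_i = 7.39*3.25^i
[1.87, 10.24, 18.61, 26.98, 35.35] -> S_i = 1.87 + 8.37*i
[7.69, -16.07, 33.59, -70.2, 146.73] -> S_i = 7.69*(-2.09)^i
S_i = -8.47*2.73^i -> [-8.47, -23.12, -63.13, -172.33, -470.47]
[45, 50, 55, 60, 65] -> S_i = 45 + 5*i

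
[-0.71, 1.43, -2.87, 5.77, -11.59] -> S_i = -0.71*(-2.01)^i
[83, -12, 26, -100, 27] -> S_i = Random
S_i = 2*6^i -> [2, 12, 72, 432, 2592]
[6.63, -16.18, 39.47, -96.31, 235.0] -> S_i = 6.63*(-2.44)^i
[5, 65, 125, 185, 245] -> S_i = 5 + 60*i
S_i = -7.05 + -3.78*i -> [-7.05, -10.83, -14.61, -18.39, -22.17]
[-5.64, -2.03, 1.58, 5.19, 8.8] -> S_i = -5.64 + 3.61*i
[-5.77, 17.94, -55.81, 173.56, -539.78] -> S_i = -5.77*(-3.11)^i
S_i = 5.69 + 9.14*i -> [5.69, 14.83, 23.97, 33.11, 42.25]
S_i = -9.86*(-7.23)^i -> [-9.86, 71.29, -515.41, 3726.42, -26942.02]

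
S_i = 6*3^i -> [6, 18, 54, 162, 486]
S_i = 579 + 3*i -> [579, 582, 585, 588, 591]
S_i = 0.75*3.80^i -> [0.75, 2.85, 10.83, 41.15, 156.39]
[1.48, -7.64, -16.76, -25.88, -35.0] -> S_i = 1.48 + -9.12*i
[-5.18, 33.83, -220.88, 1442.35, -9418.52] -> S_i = -5.18*(-6.53)^i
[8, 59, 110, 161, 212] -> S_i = 8 + 51*i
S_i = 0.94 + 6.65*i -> [0.94, 7.59, 14.24, 20.89, 27.54]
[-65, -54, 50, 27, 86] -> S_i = Random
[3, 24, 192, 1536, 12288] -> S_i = 3*8^i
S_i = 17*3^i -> [17, 51, 153, 459, 1377]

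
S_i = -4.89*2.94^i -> [-4.89, -14.38, -42.27, -124.27, -365.34]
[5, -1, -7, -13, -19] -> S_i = 5 + -6*i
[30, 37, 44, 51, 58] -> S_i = 30 + 7*i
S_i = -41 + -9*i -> [-41, -50, -59, -68, -77]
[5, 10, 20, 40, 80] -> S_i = 5*2^i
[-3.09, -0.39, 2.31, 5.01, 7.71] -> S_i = -3.09 + 2.70*i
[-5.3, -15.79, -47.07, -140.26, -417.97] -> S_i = -5.30*2.98^i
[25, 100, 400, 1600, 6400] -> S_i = 25*4^i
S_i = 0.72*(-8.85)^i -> [0.72, -6.37, 56.39, -499.07, 4416.78]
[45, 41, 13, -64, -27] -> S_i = Random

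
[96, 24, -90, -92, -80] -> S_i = Random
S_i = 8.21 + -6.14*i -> [8.21, 2.07, -4.07, -10.21, -16.35]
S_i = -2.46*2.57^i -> [-2.46, -6.32, -16.25, -41.76, -107.32]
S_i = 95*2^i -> [95, 190, 380, 760, 1520]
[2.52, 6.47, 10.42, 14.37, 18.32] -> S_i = 2.52 + 3.95*i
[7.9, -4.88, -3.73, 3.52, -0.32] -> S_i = Random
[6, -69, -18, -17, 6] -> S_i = Random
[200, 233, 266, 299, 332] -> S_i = 200 + 33*i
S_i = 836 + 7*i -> [836, 843, 850, 857, 864]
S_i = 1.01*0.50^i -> [1.01, 0.5, 0.25, 0.13, 0.06]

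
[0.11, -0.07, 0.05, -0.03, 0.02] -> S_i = 0.11*(-0.68)^i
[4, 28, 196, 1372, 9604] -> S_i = 4*7^i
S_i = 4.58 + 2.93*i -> [4.58, 7.51, 10.44, 13.37, 16.3]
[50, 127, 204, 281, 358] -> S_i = 50 + 77*i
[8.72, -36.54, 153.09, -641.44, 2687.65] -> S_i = 8.72*(-4.19)^i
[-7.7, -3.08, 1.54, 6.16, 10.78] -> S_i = -7.70 + 4.62*i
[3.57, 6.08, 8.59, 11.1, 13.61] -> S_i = 3.57 + 2.51*i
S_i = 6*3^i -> [6, 18, 54, 162, 486]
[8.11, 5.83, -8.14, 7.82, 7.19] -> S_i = Random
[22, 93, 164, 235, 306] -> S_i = 22 + 71*i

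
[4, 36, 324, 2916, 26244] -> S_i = 4*9^i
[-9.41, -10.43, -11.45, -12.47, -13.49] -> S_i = -9.41 + -1.02*i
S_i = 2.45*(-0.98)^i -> [2.45, -2.4, 2.35, -2.31, 2.26]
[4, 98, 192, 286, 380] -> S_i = 4 + 94*i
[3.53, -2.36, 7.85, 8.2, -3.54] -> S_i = Random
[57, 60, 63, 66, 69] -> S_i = 57 + 3*i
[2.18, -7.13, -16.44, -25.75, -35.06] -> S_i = 2.18 + -9.31*i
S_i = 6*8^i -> [6, 48, 384, 3072, 24576]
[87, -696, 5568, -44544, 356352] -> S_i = 87*-8^i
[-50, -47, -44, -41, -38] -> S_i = -50 + 3*i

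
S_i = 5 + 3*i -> [5, 8, 11, 14, 17]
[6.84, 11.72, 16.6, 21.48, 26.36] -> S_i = 6.84 + 4.88*i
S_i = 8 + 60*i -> [8, 68, 128, 188, 248]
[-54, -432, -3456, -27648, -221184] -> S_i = -54*8^i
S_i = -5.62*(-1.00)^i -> [-5.62, 5.62, -5.62, 5.62, -5.62]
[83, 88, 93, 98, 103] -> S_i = 83 + 5*i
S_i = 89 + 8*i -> [89, 97, 105, 113, 121]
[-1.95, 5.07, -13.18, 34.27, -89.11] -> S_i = -1.95*(-2.60)^i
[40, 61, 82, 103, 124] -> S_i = 40 + 21*i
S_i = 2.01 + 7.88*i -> [2.01, 9.89, 17.77, 25.65, 33.53]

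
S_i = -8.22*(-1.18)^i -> [-8.22, 9.7, -11.45, 13.51, -15.94]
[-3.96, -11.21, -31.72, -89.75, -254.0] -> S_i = -3.96*2.83^i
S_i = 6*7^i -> [6, 42, 294, 2058, 14406]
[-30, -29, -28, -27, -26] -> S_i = -30 + 1*i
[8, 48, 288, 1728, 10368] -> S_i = 8*6^i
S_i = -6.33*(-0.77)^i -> [-6.33, 4.87, -3.75, 2.89, -2.23]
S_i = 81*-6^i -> [81, -486, 2916, -17496, 104976]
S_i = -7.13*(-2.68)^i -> [-7.13, 19.11, -51.21, 137.24, -367.81]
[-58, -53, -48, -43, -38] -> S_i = -58 + 5*i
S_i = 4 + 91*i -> [4, 95, 186, 277, 368]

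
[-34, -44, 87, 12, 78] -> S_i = Random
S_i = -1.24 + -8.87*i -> [-1.24, -10.11, -18.98, -27.85, -36.72]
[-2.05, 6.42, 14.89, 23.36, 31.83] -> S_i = -2.05 + 8.47*i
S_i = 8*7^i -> [8, 56, 392, 2744, 19208]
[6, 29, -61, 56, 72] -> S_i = Random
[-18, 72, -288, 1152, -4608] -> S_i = -18*-4^i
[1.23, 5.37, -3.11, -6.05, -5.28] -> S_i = Random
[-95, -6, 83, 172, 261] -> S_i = -95 + 89*i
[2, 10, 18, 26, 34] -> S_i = 2 + 8*i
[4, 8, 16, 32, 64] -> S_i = 4*2^i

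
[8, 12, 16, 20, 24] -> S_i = 8 + 4*i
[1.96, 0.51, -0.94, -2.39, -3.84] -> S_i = 1.96 + -1.45*i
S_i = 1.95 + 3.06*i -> [1.95, 5.01, 8.07, 11.13, 14.19]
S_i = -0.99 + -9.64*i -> [-0.99, -10.63, -20.27, -29.91, -39.55]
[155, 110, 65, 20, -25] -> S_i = 155 + -45*i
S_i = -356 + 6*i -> [-356, -350, -344, -338, -332]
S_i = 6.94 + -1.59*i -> [6.94, 5.35, 3.76, 2.17, 0.58]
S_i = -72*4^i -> [-72, -288, -1152, -4608, -18432]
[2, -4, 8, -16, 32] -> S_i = 2*-2^i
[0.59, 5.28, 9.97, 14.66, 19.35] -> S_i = 0.59 + 4.69*i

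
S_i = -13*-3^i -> [-13, 39, -117, 351, -1053]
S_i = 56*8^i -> [56, 448, 3584, 28672, 229376]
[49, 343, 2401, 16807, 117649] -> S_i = 49*7^i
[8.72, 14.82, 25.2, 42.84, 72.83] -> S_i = 8.72*1.70^i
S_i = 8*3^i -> [8, 24, 72, 216, 648]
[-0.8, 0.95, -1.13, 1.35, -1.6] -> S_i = -0.80*(-1.19)^i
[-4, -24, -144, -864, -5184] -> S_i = -4*6^i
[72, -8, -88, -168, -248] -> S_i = 72 + -80*i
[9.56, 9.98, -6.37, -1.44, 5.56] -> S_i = Random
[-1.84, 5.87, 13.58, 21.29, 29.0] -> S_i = -1.84 + 7.71*i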